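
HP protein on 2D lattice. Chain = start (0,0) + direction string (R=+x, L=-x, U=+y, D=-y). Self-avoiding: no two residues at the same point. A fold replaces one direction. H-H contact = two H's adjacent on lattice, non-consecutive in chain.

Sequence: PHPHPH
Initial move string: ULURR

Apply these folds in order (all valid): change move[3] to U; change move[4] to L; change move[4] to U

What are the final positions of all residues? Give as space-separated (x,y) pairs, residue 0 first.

Answer: (0,0) (0,1) (-1,1) (-1,2) (-1,3) (-1,4)

Derivation:
Initial moves: ULURR
Fold: move[3]->U => ULUUR (positions: [(0, 0), (0, 1), (-1, 1), (-1, 2), (-1, 3), (0, 3)])
Fold: move[4]->L => ULUUL (positions: [(0, 0), (0, 1), (-1, 1), (-1, 2), (-1, 3), (-2, 3)])
Fold: move[4]->U => ULUUU (positions: [(0, 0), (0, 1), (-1, 1), (-1, 2), (-1, 3), (-1, 4)])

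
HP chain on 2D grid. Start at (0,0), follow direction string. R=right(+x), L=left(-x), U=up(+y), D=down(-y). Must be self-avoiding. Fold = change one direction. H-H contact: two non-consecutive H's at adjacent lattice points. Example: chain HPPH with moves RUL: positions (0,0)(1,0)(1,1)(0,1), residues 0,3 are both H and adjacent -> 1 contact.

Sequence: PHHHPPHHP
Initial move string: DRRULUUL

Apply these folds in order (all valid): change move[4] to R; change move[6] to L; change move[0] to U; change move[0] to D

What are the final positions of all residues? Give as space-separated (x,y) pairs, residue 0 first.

Initial moves: DRRULUUL
Fold: move[4]->R => DRRURUUL (positions: [(0, 0), (0, -1), (1, -1), (2, -1), (2, 0), (3, 0), (3, 1), (3, 2), (2, 2)])
Fold: move[6]->L => DRRURULL (positions: [(0, 0), (0, -1), (1, -1), (2, -1), (2, 0), (3, 0), (3, 1), (2, 1), (1, 1)])
Fold: move[0]->U => URRURULL (positions: [(0, 0), (0, 1), (1, 1), (2, 1), (2, 2), (3, 2), (3, 3), (2, 3), (1, 3)])
Fold: move[0]->D => DRRURULL (positions: [(0, 0), (0, -1), (1, -1), (2, -1), (2, 0), (3, 0), (3, 1), (2, 1), (1, 1)])

Answer: (0,0) (0,-1) (1,-1) (2,-1) (2,0) (3,0) (3,1) (2,1) (1,1)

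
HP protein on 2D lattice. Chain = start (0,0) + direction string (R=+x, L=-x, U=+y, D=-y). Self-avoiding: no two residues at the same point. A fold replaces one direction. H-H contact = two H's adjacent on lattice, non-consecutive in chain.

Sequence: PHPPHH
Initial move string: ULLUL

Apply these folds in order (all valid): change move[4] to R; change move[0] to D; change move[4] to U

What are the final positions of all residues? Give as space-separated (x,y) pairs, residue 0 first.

Initial moves: ULLUL
Fold: move[4]->R => ULLUR (positions: [(0, 0), (0, 1), (-1, 1), (-2, 1), (-2, 2), (-1, 2)])
Fold: move[0]->D => DLLUR (positions: [(0, 0), (0, -1), (-1, -1), (-2, -1), (-2, 0), (-1, 0)])
Fold: move[4]->U => DLLUU (positions: [(0, 0), (0, -1), (-1, -1), (-2, -1), (-2, 0), (-2, 1)])

Answer: (0,0) (0,-1) (-1,-1) (-2,-1) (-2,0) (-2,1)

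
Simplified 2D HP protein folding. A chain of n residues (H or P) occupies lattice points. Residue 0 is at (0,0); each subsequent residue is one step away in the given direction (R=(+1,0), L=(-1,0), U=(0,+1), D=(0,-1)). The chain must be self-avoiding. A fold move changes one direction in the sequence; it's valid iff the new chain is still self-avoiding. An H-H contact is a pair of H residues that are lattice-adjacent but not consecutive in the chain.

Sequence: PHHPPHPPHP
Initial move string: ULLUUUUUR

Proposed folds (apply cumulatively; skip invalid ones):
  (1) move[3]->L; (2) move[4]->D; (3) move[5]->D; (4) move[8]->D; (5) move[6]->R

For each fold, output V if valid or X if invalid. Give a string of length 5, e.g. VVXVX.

Initial: ULLUUUUUR -> [(0, 0), (0, 1), (-1, 1), (-2, 1), (-2, 2), (-2, 3), (-2, 4), (-2, 5), (-2, 6), (-1, 6)]
Fold 1: move[3]->L => ULLLUUUUR VALID
Fold 2: move[4]->D => ULLLDUUUR INVALID (collision), skipped
Fold 3: move[5]->D => ULLLUDUUR INVALID (collision), skipped
Fold 4: move[8]->D => ULLLUUUUD INVALID (collision), skipped
Fold 5: move[6]->R => ULLLUURUR VALID

Answer: VXXXV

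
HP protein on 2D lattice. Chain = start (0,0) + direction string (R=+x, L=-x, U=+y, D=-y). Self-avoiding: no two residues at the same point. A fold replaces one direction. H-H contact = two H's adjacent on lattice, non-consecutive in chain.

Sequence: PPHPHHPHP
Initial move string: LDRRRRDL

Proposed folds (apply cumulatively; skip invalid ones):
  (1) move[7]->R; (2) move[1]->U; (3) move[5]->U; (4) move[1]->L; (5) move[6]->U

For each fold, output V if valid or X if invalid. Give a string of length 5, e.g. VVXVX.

Initial: LDRRRRDL -> [(0, 0), (-1, 0), (-1, -1), (0, -1), (1, -1), (2, -1), (3, -1), (3, -2), (2, -2)]
Fold 1: move[7]->R => LDRRRRDR VALID
Fold 2: move[1]->U => LURRRRDR VALID
Fold 3: move[5]->U => LURRRUDR INVALID (collision), skipped
Fold 4: move[1]->L => LLRRRRDR INVALID (collision), skipped
Fold 5: move[6]->U => LURRRRUR VALID

Answer: VVXXV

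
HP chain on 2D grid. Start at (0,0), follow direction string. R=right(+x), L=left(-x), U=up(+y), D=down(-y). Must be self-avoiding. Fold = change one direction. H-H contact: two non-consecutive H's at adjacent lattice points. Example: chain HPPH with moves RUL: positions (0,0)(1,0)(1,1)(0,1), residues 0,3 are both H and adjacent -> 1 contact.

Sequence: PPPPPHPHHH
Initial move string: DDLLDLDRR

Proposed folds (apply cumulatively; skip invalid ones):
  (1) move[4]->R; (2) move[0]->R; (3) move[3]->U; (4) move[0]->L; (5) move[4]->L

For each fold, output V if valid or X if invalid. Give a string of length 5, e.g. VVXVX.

Answer: XVXVV

Derivation:
Initial: DDLLDLDRR -> [(0, 0), (0, -1), (0, -2), (-1, -2), (-2, -2), (-2, -3), (-3, -3), (-3, -4), (-2, -4), (-1, -4)]
Fold 1: move[4]->R => DDLLRLDRR INVALID (collision), skipped
Fold 2: move[0]->R => RDLLDLDRR VALID
Fold 3: move[3]->U => RDLUDLDRR INVALID (collision), skipped
Fold 4: move[0]->L => LDLLDLDRR VALID
Fold 5: move[4]->L => LDLLLLDRR VALID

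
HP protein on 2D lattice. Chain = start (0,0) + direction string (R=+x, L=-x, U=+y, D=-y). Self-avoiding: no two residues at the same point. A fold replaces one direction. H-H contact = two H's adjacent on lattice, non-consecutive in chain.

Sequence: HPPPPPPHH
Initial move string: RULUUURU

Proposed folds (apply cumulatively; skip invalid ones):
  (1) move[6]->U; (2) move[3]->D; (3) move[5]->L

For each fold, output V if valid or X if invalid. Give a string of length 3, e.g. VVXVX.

Answer: VXV

Derivation:
Initial: RULUUURU -> [(0, 0), (1, 0), (1, 1), (0, 1), (0, 2), (0, 3), (0, 4), (1, 4), (1, 5)]
Fold 1: move[6]->U => RULUUUUU VALID
Fold 2: move[3]->D => RULDUUUU INVALID (collision), skipped
Fold 3: move[5]->L => RULUULUU VALID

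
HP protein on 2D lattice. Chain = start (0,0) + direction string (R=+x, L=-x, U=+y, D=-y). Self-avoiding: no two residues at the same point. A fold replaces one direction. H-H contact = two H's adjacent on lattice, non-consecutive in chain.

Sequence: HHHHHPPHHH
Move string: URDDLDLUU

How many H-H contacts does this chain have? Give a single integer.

Answer: 2

Derivation:
Positions: [(0, 0), (0, 1), (1, 1), (1, 0), (1, -1), (0, -1), (0, -2), (-1, -2), (-1, -1), (-1, 0)]
H-H contact: residue 0 @(0,0) - residue 3 @(1, 0)
H-H contact: residue 0 @(0,0) - residue 9 @(-1, 0)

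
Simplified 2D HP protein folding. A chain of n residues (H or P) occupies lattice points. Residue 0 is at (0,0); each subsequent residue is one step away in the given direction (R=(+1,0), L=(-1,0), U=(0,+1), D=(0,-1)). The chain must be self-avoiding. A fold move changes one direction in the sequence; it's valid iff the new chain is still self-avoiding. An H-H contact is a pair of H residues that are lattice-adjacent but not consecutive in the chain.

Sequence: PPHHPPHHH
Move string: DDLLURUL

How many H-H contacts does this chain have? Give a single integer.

Answer: 1

Derivation:
Positions: [(0, 0), (0, -1), (0, -2), (-1, -2), (-2, -2), (-2, -1), (-1, -1), (-1, 0), (-2, 0)]
H-H contact: residue 3 @(-1,-2) - residue 6 @(-1, -1)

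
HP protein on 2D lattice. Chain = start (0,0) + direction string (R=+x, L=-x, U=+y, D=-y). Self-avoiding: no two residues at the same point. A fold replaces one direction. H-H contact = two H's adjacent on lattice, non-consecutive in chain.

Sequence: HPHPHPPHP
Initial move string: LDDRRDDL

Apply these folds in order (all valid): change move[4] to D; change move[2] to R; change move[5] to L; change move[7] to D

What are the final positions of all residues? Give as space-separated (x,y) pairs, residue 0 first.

Answer: (0,0) (-1,0) (-1,-1) (0,-1) (1,-1) (1,-2) (0,-2) (0,-3) (0,-4)

Derivation:
Initial moves: LDDRRDDL
Fold: move[4]->D => LDDRDDDL (positions: [(0, 0), (-1, 0), (-1, -1), (-1, -2), (0, -2), (0, -3), (0, -4), (0, -5), (-1, -5)])
Fold: move[2]->R => LDRRDDDL (positions: [(0, 0), (-1, 0), (-1, -1), (0, -1), (1, -1), (1, -2), (1, -3), (1, -4), (0, -4)])
Fold: move[5]->L => LDRRDLDL (positions: [(0, 0), (-1, 0), (-1, -1), (0, -1), (1, -1), (1, -2), (0, -2), (0, -3), (-1, -3)])
Fold: move[7]->D => LDRRDLDD (positions: [(0, 0), (-1, 0), (-1, -1), (0, -1), (1, -1), (1, -2), (0, -2), (0, -3), (0, -4)])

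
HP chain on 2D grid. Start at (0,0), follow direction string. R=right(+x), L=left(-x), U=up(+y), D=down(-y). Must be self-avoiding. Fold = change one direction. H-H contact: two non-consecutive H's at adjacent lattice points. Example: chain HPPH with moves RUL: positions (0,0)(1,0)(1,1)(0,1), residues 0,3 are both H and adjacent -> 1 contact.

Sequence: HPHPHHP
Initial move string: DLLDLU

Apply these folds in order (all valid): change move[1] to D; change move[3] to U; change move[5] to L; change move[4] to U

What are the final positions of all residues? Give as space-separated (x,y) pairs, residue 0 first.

Initial moves: DLLDLU
Fold: move[1]->D => DDLDLU (positions: [(0, 0), (0, -1), (0, -2), (-1, -2), (-1, -3), (-2, -3), (-2, -2)])
Fold: move[3]->U => DDLULU (positions: [(0, 0), (0, -1), (0, -2), (-1, -2), (-1, -1), (-2, -1), (-2, 0)])
Fold: move[5]->L => DDLULL (positions: [(0, 0), (0, -1), (0, -2), (-1, -2), (-1, -1), (-2, -1), (-3, -1)])
Fold: move[4]->U => DDLUUL (positions: [(0, 0), (0, -1), (0, -2), (-1, -2), (-1, -1), (-1, 0), (-2, 0)])

Answer: (0,0) (0,-1) (0,-2) (-1,-2) (-1,-1) (-1,0) (-2,0)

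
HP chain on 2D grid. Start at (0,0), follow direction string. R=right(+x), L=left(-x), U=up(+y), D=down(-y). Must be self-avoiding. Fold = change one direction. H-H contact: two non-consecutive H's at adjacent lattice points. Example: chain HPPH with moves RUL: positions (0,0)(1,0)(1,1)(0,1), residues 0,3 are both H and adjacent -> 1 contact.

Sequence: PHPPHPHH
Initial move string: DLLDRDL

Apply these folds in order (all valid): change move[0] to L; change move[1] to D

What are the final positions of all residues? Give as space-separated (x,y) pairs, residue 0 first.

Answer: (0,0) (-1,0) (-1,-1) (-2,-1) (-2,-2) (-1,-2) (-1,-3) (-2,-3)

Derivation:
Initial moves: DLLDRDL
Fold: move[0]->L => LLLDRDL (positions: [(0, 0), (-1, 0), (-2, 0), (-3, 0), (-3, -1), (-2, -1), (-2, -2), (-3, -2)])
Fold: move[1]->D => LDLDRDL (positions: [(0, 0), (-1, 0), (-1, -1), (-2, -1), (-2, -2), (-1, -2), (-1, -3), (-2, -3)])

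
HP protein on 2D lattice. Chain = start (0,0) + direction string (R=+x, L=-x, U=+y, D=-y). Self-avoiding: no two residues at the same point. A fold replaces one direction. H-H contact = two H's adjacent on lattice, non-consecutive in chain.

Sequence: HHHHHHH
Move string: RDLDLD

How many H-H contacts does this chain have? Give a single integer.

Positions: [(0, 0), (1, 0), (1, -1), (0, -1), (0, -2), (-1, -2), (-1, -3)]
H-H contact: residue 0 @(0,0) - residue 3 @(0, -1)

Answer: 1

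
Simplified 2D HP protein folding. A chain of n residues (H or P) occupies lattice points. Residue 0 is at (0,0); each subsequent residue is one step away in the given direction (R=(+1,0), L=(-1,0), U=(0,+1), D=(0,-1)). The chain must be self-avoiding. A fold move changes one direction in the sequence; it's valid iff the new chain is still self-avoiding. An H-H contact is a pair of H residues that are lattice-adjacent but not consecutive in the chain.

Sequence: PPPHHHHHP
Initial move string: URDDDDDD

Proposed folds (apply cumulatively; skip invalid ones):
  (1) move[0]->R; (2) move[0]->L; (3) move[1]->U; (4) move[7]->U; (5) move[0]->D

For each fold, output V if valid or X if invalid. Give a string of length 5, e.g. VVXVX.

Initial: URDDDDDD -> [(0, 0), (0, 1), (1, 1), (1, 0), (1, -1), (1, -2), (1, -3), (1, -4), (1, -5)]
Fold 1: move[0]->R => RRDDDDDD VALID
Fold 2: move[0]->L => LRDDDDDD INVALID (collision), skipped
Fold 3: move[1]->U => RUDDDDDD INVALID (collision), skipped
Fold 4: move[7]->U => RRDDDDDU INVALID (collision), skipped
Fold 5: move[0]->D => DRDDDDDD VALID

Answer: VXXXV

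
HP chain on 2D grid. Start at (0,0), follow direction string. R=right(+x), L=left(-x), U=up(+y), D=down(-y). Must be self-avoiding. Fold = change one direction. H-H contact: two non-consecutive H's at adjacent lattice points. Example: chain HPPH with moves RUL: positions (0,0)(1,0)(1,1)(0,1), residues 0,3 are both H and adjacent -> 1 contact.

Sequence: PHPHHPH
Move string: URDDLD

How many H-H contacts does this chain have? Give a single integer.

Positions: [(0, 0), (0, 1), (1, 1), (1, 0), (1, -1), (0, -1), (0, -2)]
No H-H contacts found.

Answer: 0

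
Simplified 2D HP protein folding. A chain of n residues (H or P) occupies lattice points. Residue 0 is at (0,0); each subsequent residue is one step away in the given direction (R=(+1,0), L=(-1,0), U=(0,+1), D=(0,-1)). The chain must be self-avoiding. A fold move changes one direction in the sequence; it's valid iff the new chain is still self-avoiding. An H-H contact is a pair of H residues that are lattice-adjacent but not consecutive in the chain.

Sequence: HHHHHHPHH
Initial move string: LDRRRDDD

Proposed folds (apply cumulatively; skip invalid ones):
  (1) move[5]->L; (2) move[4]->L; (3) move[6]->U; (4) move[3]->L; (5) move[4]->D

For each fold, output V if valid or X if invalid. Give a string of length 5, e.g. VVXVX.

Initial: LDRRRDDD -> [(0, 0), (-1, 0), (-1, -1), (0, -1), (1, -1), (2, -1), (2, -2), (2, -3), (2, -4)]
Fold 1: move[5]->L => LDRRRLDD INVALID (collision), skipped
Fold 2: move[4]->L => LDRRLDDD INVALID (collision), skipped
Fold 3: move[6]->U => LDRRRDUD INVALID (collision), skipped
Fold 4: move[3]->L => LDRLRDDD INVALID (collision), skipped
Fold 5: move[4]->D => LDRRDDDD VALID

Answer: XXXXV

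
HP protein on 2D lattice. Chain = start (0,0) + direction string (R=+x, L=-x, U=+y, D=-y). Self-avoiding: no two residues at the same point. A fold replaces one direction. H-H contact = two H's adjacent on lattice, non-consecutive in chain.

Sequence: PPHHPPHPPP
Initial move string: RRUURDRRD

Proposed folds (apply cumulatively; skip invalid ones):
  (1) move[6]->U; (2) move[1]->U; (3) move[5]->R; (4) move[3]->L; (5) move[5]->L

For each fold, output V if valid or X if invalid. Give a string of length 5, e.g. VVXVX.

Answer: XVVXX

Derivation:
Initial: RRUURDRRD -> [(0, 0), (1, 0), (2, 0), (2, 1), (2, 2), (3, 2), (3, 1), (4, 1), (5, 1), (5, 0)]
Fold 1: move[6]->U => RRUURDURD INVALID (collision), skipped
Fold 2: move[1]->U => RUUURDRRD VALID
Fold 3: move[5]->R => RUUURRRRD VALID
Fold 4: move[3]->L => RUULRRRRD INVALID (collision), skipped
Fold 5: move[5]->L => RUUURLRRD INVALID (collision), skipped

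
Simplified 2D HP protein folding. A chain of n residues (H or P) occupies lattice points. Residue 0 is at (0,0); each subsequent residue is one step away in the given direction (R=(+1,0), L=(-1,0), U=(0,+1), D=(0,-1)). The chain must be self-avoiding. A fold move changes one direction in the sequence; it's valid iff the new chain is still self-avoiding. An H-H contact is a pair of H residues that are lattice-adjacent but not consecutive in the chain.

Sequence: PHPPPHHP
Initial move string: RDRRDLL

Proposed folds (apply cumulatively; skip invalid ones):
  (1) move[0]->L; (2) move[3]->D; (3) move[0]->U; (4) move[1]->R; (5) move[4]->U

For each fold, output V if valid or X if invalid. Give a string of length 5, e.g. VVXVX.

Answer: VVXXX

Derivation:
Initial: RDRRDLL -> [(0, 0), (1, 0), (1, -1), (2, -1), (3, -1), (3, -2), (2, -2), (1, -2)]
Fold 1: move[0]->L => LDRRDLL VALID
Fold 2: move[3]->D => LDRDDLL VALID
Fold 3: move[0]->U => UDRDDLL INVALID (collision), skipped
Fold 4: move[1]->R => LRRDDLL INVALID (collision), skipped
Fold 5: move[4]->U => LDRDULL INVALID (collision), skipped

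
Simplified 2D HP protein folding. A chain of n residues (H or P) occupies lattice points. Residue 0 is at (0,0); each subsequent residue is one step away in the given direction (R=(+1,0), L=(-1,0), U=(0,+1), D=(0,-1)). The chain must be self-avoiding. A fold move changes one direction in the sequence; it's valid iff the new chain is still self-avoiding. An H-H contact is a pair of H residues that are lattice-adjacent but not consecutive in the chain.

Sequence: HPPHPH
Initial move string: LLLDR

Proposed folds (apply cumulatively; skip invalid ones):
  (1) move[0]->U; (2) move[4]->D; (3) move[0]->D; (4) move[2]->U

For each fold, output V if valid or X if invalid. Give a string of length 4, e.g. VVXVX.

Answer: VVVX

Derivation:
Initial: LLLDR -> [(0, 0), (-1, 0), (-2, 0), (-3, 0), (-3, -1), (-2, -1)]
Fold 1: move[0]->U => ULLDR VALID
Fold 2: move[4]->D => ULLDD VALID
Fold 3: move[0]->D => DLLDD VALID
Fold 4: move[2]->U => DLUDD INVALID (collision), skipped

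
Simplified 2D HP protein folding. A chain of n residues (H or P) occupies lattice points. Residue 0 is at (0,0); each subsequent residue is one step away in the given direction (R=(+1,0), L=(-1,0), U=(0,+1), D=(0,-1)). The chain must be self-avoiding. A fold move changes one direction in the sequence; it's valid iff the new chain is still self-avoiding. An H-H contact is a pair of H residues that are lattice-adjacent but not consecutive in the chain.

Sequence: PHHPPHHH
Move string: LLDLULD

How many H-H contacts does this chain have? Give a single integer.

Positions: [(0, 0), (-1, 0), (-2, 0), (-2, -1), (-3, -1), (-3, 0), (-4, 0), (-4, -1)]
H-H contact: residue 2 @(-2,0) - residue 5 @(-3, 0)

Answer: 1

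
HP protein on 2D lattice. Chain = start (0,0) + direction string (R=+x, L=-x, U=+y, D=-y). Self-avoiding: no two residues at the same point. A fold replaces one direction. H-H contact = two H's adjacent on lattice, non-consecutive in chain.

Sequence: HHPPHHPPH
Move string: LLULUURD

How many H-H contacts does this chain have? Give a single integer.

Answer: 1

Derivation:
Positions: [(0, 0), (-1, 0), (-2, 0), (-2, 1), (-3, 1), (-3, 2), (-3, 3), (-2, 3), (-2, 2)]
H-H contact: residue 5 @(-3,2) - residue 8 @(-2, 2)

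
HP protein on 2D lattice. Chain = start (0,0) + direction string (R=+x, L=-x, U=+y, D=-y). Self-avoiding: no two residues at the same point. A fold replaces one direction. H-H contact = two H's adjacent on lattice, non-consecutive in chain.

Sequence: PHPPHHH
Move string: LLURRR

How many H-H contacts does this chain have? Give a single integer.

Positions: [(0, 0), (-1, 0), (-2, 0), (-2, 1), (-1, 1), (0, 1), (1, 1)]
H-H contact: residue 1 @(-1,0) - residue 4 @(-1, 1)

Answer: 1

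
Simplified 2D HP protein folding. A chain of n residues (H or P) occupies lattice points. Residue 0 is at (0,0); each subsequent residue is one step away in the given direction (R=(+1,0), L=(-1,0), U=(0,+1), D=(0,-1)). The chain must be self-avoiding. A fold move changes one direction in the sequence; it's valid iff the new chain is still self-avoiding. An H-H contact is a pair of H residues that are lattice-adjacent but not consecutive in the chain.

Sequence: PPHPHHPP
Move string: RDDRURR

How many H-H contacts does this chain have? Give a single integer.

Answer: 1

Derivation:
Positions: [(0, 0), (1, 0), (1, -1), (1, -2), (2, -2), (2, -1), (3, -1), (4, -1)]
H-H contact: residue 2 @(1,-1) - residue 5 @(2, -1)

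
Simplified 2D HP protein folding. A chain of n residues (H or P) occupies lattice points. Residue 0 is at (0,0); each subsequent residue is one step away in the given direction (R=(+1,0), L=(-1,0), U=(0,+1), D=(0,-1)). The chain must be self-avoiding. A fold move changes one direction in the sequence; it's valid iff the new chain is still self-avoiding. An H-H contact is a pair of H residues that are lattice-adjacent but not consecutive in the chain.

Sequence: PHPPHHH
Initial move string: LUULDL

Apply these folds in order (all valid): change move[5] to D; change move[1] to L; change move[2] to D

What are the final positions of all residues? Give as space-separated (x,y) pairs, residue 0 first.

Answer: (0,0) (-1,0) (-2,0) (-2,-1) (-3,-1) (-3,-2) (-3,-3)

Derivation:
Initial moves: LUULDL
Fold: move[5]->D => LUULDD (positions: [(0, 0), (-1, 0), (-1, 1), (-1, 2), (-2, 2), (-2, 1), (-2, 0)])
Fold: move[1]->L => LLULDD (positions: [(0, 0), (-1, 0), (-2, 0), (-2, 1), (-3, 1), (-3, 0), (-3, -1)])
Fold: move[2]->D => LLDLDD (positions: [(0, 0), (-1, 0), (-2, 0), (-2, -1), (-3, -1), (-3, -2), (-3, -3)])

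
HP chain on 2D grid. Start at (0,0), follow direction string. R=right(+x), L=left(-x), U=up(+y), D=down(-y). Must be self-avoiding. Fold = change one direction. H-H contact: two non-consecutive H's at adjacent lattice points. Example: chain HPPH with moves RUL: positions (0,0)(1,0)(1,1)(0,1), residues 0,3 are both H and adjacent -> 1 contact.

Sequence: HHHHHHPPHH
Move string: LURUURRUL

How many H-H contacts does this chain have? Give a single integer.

Answer: 1

Derivation:
Positions: [(0, 0), (-1, 0), (-1, 1), (0, 1), (0, 2), (0, 3), (1, 3), (2, 3), (2, 4), (1, 4)]
H-H contact: residue 0 @(0,0) - residue 3 @(0, 1)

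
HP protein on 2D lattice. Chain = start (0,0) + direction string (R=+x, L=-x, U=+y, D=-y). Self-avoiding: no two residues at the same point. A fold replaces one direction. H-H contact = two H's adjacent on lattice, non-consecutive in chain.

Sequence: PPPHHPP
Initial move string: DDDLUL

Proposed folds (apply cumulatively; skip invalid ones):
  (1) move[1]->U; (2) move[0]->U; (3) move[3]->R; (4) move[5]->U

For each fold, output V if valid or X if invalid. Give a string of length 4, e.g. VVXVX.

Answer: XXXV

Derivation:
Initial: DDDLUL -> [(0, 0), (0, -1), (0, -2), (0, -3), (-1, -3), (-1, -2), (-2, -2)]
Fold 1: move[1]->U => DUDLUL INVALID (collision), skipped
Fold 2: move[0]->U => UDDLUL INVALID (collision), skipped
Fold 3: move[3]->R => DDDRUL INVALID (collision), skipped
Fold 4: move[5]->U => DDDLUU VALID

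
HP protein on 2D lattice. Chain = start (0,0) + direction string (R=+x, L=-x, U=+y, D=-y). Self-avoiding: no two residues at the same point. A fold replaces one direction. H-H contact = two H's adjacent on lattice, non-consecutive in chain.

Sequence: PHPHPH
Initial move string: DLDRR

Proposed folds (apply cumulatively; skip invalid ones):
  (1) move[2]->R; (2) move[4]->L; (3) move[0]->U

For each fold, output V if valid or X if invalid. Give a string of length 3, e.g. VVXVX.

Initial: DLDRR -> [(0, 0), (0, -1), (-1, -1), (-1, -2), (0, -2), (1, -2)]
Fold 1: move[2]->R => DLRRR INVALID (collision), skipped
Fold 2: move[4]->L => DLDRL INVALID (collision), skipped
Fold 3: move[0]->U => ULDRR INVALID (collision), skipped

Answer: XXX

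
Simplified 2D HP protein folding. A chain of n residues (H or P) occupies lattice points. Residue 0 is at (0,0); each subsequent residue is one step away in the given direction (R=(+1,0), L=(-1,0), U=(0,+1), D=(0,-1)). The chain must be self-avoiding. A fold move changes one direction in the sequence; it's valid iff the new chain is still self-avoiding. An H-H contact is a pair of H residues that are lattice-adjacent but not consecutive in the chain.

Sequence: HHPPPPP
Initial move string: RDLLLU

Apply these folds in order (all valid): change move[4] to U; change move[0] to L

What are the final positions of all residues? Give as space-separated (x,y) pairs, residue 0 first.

Answer: (0,0) (-1,0) (-1,-1) (-2,-1) (-3,-1) (-3,0) (-3,1)

Derivation:
Initial moves: RDLLLU
Fold: move[4]->U => RDLLUU (positions: [(0, 0), (1, 0), (1, -1), (0, -1), (-1, -1), (-1, 0), (-1, 1)])
Fold: move[0]->L => LDLLUU (positions: [(0, 0), (-1, 0), (-1, -1), (-2, -1), (-3, -1), (-3, 0), (-3, 1)])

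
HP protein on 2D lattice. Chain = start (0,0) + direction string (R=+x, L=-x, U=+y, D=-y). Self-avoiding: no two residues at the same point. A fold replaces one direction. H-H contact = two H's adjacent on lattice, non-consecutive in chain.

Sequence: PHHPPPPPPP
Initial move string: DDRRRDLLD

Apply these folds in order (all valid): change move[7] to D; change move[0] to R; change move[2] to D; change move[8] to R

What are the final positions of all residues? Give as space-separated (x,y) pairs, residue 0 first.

Answer: (0,0) (1,0) (1,-1) (1,-2) (2,-2) (3,-2) (3,-3) (2,-3) (2,-4) (3,-4)

Derivation:
Initial moves: DDRRRDLLD
Fold: move[7]->D => DDRRRDLDD (positions: [(0, 0), (0, -1), (0, -2), (1, -2), (2, -2), (3, -2), (3, -3), (2, -3), (2, -4), (2, -5)])
Fold: move[0]->R => RDRRRDLDD (positions: [(0, 0), (1, 0), (1, -1), (2, -1), (3, -1), (4, -1), (4, -2), (3, -2), (3, -3), (3, -4)])
Fold: move[2]->D => RDDRRDLDD (positions: [(0, 0), (1, 0), (1, -1), (1, -2), (2, -2), (3, -2), (3, -3), (2, -3), (2, -4), (2, -5)])
Fold: move[8]->R => RDDRRDLDR (positions: [(0, 0), (1, 0), (1, -1), (1, -2), (2, -2), (3, -2), (3, -3), (2, -3), (2, -4), (3, -4)])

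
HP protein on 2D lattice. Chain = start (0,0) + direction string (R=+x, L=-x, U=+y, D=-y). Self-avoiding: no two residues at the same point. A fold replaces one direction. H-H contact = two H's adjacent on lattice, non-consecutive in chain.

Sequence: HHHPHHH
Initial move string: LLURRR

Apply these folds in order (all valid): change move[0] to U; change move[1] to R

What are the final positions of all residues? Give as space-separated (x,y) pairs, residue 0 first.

Answer: (0,0) (0,1) (1,1) (1,2) (2,2) (3,2) (4,2)

Derivation:
Initial moves: LLURRR
Fold: move[0]->U => ULURRR (positions: [(0, 0), (0, 1), (-1, 1), (-1, 2), (0, 2), (1, 2), (2, 2)])
Fold: move[1]->R => URURRR (positions: [(0, 0), (0, 1), (1, 1), (1, 2), (2, 2), (3, 2), (4, 2)])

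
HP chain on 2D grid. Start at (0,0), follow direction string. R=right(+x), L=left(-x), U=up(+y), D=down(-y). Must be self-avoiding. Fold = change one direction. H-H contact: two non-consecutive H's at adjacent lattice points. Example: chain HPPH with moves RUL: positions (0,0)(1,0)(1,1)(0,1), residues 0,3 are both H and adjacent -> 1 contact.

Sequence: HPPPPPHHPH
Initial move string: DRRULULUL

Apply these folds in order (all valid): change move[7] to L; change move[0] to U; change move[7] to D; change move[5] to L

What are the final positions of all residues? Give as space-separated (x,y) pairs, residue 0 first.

Initial moves: DRRULULUL
Fold: move[7]->L => DRRULULLL (positions: [(0, 0), (0, -1), (1, -1), (2, -1), (2, 0), (1, 0), (1, 1), (0, 1), (-1, 1), (-2, 1)])
Fold: move[0]->U => URRULULLL (positions: [(0, 0), (0, 1), (1, 1), (2, 1), (2, 2), (1, 2), (1, 3), (0, 3), (-1, 3), (-2, 3)])
Fold: move[7]->D => URRULULDL (positions: [(0, 0), (0, 1), (1, 1), (2, 1), (2, 2), (1, 2), (1, 3), (0, 3), (0, 2), (-1, 2)])
Fold: move[5]->L => URRULLLDL (positions: [(0, 0), (0, 1), (1, 1), (2, 1), (2, 2), (1, 2), (0, 2), (-1, 2), (-1, 1), (-2, 1)])

Answer: (0,0) (0,1) (1,1) (2,1) (2,2) (1,2) (0,2) (-1,2) (-1,1) (-2,1)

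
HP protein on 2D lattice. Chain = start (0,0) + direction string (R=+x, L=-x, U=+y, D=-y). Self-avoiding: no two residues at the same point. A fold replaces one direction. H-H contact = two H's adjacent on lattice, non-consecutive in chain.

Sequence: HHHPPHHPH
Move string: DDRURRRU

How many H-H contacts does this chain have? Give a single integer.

Answer: 0

Derivation:
Positions: [(0, 0), (0, -1), (0, -2), (1, -2), (1, -1), (2, -1), (3, -1), (4, -1), (4, 0)]
No H-H contacts found.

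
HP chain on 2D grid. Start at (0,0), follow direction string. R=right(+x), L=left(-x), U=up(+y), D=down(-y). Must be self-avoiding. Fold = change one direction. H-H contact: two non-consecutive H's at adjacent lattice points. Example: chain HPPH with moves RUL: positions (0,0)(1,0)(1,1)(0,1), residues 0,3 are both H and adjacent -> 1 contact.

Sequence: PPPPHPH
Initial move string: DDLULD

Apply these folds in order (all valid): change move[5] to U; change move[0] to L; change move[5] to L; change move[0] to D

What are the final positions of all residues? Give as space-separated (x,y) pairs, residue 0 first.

Answer: (0,0) (0,-1) (0,-2) (-1,-2) (-1,-1) (-2,-1) (-3,-1)

Derivation:
Initial moves: DDLULD
Fold: move[5]->U => DDLULU (positions: [(0, 0), (0, -1), (0, -2), (-1, -2), (-1, -1), (-2, -1), (-2, 0)])
Fold: move[0]->L => LDLULU (positions: [(0, 0), (-1, 0), (-1, -1), (-2, -1), (-2, 0), (-3, 0), (-3, 1)])
Fold: move[5]->L => LDLULL (positions: [(0, 0), (-1, 0), (-1, -1), (-2, -1), (-2, 0), (-3, 0), (-4, 0)])
Fold: move[0]->D => DDLULL (positions: [(0, 0), (0, -1), (0, -2), (-1, -2), (-1, -1), (-2, -1), (-3, -1)])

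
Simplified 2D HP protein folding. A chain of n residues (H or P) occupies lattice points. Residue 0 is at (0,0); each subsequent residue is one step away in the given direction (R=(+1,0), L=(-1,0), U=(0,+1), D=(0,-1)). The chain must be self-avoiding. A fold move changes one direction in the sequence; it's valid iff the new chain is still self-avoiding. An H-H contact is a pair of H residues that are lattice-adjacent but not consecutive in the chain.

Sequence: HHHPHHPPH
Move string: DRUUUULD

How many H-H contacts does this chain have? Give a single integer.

Positions: [(0, 0), (0, -1), (1, -1), (1, 0), (1, 1), (1, 2), (1, 3), (0, 3), (0, 2)]
H-H contact: residue 5 @(1,2) - residue 8 @(0, 2)

Answer: 1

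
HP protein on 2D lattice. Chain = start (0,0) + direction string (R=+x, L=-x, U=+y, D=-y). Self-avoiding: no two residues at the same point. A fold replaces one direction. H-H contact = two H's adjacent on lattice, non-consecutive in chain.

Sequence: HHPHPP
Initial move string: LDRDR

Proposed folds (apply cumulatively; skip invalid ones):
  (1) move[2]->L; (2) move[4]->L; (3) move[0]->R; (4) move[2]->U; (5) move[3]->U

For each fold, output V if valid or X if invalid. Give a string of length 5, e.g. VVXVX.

Initial: LDRDR -> [(0, 0), (-1, 0), (-1, -1), (0, -1), (0, -2), (1, -2)]
Fold 1: move[2]->L => LDLDR VALID
Fold 2: move[4]->L => LDLDL VALID
Fold 3: move[0]->R => RDLDL VALID
Fold 4: move[2]->U => RDUDL INVALID (collision), skipped
Fold 5: move[3]->U => RDLUL INVALID (collision), skipped

Answer: VVVXX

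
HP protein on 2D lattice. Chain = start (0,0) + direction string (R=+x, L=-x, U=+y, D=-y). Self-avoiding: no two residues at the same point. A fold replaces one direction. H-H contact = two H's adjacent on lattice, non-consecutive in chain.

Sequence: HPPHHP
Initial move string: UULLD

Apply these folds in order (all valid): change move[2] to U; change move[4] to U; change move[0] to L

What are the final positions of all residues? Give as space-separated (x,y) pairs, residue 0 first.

Initial moves: UULLD
Fold: move[2]->U => UUULD (positions: [(0, 0), (0, 1), (0, 2), (0, 3), (-1, 3), (-1, 2)])
Fold: move[4]->U => UUULU (positions: [(0, 0), (0, 1), (0, 2), (0, 3), (-1, 3), (-1, 4)])
Fold: move[0]->L => LUULU (positions: [(0, 0), (-1, 0), (-1, 1), (-1, 2), (-2, 2), (-2, 3)])

Answer: (0,0) (-1,0) (-1,1) (-1,2) (-2,2) (-2,3)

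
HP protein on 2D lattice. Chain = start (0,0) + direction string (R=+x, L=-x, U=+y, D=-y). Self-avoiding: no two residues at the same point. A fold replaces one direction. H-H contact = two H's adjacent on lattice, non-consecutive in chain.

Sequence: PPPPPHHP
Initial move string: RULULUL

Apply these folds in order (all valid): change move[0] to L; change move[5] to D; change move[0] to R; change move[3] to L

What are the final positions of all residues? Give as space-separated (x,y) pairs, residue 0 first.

Initial moves: RULULUL
Fold: move[0]->L => LULULUL (positions: [(0, 0), (-1, 0), (-1, 1), (-2, 1), (-2, 2), (-3, 2), (-3, 3), (-4, 3)])
Fold: move[5]->D => LULULDL (positions: [(0, 0), (-1, 0), (-1, 1), (-2, 1), (-2, 2), (-3, 2), (-3, 1), (-4, 1)])
Fold: move[0]->R => RULULDL (positions: [(0, 0), (1, 0), (1, 1), (0, 1), (0, 2), (-1, 2), (-1, 1), (-2, 1)])
Fold: move[3]->L => RULLLDL (positions: [(0, 0), (1, 0), (1, 1), (0, 1), (-1, 1), (-2, 1), (-2, 0), (-3, 0)])

Answer: (0,0) (1,0) (1,1) (0,1) (-1,1) (-2,1) (-2,0) (-3,0)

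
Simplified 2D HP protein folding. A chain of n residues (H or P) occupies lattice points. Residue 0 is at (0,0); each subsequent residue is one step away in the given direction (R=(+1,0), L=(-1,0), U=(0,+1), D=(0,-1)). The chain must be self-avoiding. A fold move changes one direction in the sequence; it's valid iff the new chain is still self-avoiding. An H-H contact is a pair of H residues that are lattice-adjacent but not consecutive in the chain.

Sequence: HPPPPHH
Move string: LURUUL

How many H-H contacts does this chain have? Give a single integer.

Answer: 0

Derivation:
Positions: [(0, 0), (-1, 0), (-1, 1), (0, 1), (0, 2), (0, 3), (-1, 3)]
No H-H contacts found.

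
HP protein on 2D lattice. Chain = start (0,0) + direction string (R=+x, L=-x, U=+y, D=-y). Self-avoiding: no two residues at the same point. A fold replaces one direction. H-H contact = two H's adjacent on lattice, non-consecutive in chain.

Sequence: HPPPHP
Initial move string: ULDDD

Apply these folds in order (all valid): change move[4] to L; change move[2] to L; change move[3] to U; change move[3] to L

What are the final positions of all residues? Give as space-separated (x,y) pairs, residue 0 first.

Initial moves: ULDDD
Fold: move[4]->L => ULDDL (positions: [(0, 0), (0, 1), (-1, 1), (-1, 0), (-1, -1), (-2, -1)])
Fold: move[2]->L => ULLDL (positions: [(0, 0), (0, 1), (-1, 1), (-2, 1), (-2, 0), (-3, 0)])
Fold: move[3]->U => ULLUL (positions: [(0, 0), (0, 1), (-1, 1), (-2, 1), (-2, 2), (-3, 2)])
Fold: move[3]->L => ULLLL (positions: [(0, 0), (0, 1), (-1, 1), (-2, 1), (-3, 1), (-4, 1)])

Answer: (0,0) (0,1) (-1,1) (-2,1) (-3,1) (-4,1)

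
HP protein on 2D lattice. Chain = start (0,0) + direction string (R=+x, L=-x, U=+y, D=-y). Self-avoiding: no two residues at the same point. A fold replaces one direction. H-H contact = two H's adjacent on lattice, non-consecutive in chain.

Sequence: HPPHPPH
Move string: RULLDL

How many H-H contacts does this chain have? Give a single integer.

Answer: 1

Derivation:
Positions: [(0, 0), (1, 0), (1, 1), (0, 1), (-1, 1), (-1, 0), (-2, 0)]
H-H contact: residue 0 @(0,0) - residue 3 @(0, 1)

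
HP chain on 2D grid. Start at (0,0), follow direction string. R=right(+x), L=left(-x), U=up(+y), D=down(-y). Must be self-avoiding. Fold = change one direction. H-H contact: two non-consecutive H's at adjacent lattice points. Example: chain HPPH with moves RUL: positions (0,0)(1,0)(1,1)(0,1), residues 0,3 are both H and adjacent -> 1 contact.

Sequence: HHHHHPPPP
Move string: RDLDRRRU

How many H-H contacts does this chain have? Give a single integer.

Positions: [(0, 0), (1, 0), (1, -1), (0, -1), (0, -2), (1, -2), (2, -2), (3, -2), (3, -1)]
H-H contact: residue 0 @(0,0) - residue 3 @(0, -1)

Answer: 1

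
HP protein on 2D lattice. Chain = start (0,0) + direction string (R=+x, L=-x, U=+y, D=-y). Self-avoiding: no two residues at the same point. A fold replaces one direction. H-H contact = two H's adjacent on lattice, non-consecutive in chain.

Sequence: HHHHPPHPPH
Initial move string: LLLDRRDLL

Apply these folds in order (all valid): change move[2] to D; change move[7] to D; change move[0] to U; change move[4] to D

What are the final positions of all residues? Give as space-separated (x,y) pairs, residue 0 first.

Initial moves: LLLDRRDLL
Fold: move[2]->D => LLDDRRDLL (positions: [(0, 0), (-1, 0), (-2, 0), (-2, -1), (-2, -2), (-1, -2), (0, -2), (0, -3), (-1, -3), (-2, -3)])
Fold: move[7]->D => LLDDRRDDL (positions: [(0, 0), (-1, 0), (-2, 0), (-2, -1), (-2, -2), (-1, -2), (0, -2), (0, -3), (0, -4), (-1, -4)])
Fold: move[0]->U => ULDDRRDDL (positions: [(0, 0), (0, 1), (-1, 1), (-1, 0), (-1, -1), (0, -1), (1, -1), (1, -2), (1, -3), (0, -3)])
Fold: move[4]->D => ULDDDRDDL (positions: [(0, 0), (0, 1), (-1, 1), (-1, 0), (-1, -1), (-1, -2), (0, -2), (0, -3), (0, -4), (-1, -4)])

Answer: (0,0) (0,1) (-1,1) (-1,0) (-1,-1) (-1,-2) (0,-2) (0,-3) (0,-4) (-1,-4)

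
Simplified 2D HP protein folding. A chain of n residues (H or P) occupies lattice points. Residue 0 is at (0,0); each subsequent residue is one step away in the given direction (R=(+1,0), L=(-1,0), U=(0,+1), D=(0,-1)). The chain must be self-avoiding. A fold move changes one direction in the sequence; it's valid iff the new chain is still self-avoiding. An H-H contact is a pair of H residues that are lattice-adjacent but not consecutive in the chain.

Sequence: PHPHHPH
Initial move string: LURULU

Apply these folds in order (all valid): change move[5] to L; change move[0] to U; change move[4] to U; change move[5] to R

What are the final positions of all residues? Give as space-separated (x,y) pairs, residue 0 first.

Initial moves: LURULU
Fold: move[5]->L => LURULL (positions: [(0, 0), (-1, 0), (-1, 1), (0, 1), (0, 2), (-1, 2), (-2, 2)])
Fold: move[0]->U => UURULL (positions: [(0, 0), (0, 1), (0, 2), (1, 2), (1, 3), (0, 3), (-1, 3)])
Fold: move[4]->U => UURUUL (positions: [(0, 0), (0, 1), (0, 2), (1, 2), (1, 3), (1, 4), (0, 4)])
Fold: move[5]->R => UURUUR (positions: [(0, 0), (0, 1), (0, 2), (1, 2), (1, 3), (1, 4), (2, 4)])

Answer: (0,0) (0,1) (0,2) (1,2) (1,3) (1,4) (2,4)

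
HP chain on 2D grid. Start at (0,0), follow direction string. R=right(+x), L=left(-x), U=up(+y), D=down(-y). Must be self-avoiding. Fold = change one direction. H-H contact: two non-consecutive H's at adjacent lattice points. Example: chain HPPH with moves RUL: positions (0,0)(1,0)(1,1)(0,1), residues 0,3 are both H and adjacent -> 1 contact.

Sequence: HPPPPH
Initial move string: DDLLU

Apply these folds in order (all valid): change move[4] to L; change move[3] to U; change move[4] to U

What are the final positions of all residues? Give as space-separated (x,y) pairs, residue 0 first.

Initial moves: DDLLU
Fold: move[4]->L => DDLLL (positions: [(0, 0), (0, -1), (0, -2), (-1, -2), (-2, -2), (-3, -2)])
Fold: move[3]->U => DDLUL (positions: [(0, 0), (0, -1), (0, -2), (-1, -2), (-1, -1), (-2, -1)])
Fold: move[4]->U => DDLUU (positions: [(0, 0), (0, -1), (0, -2), (-1, -2), (-1, -1), (-1, 0)])

Answer: (0,0) (0,-1) (0,-2) (-1,-2) (-1,-1) (-1,0)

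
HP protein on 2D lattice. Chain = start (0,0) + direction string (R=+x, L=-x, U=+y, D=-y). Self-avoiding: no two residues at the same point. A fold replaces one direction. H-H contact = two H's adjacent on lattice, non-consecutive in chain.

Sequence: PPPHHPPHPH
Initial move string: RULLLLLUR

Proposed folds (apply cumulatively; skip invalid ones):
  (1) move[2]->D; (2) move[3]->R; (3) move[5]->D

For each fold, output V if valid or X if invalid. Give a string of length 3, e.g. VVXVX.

Initial: RULLLLLUR -> [(0, 0), (1, 0), (1, 1), (0, 1), (-1, 1), (-2, 1), (-3, 1), (-4, 1), (-4, 2), (-3, 2)]
Fold 1: move[2]->D => RUDLLLLUR INVALID (collision), skipped
Fold 2: move[3]->R => RULRLLLUR INVALID (collision), skipped
Fold 3: move[5]->D => RULLLDLUR INVALID (collision), skipped

Answer: XXX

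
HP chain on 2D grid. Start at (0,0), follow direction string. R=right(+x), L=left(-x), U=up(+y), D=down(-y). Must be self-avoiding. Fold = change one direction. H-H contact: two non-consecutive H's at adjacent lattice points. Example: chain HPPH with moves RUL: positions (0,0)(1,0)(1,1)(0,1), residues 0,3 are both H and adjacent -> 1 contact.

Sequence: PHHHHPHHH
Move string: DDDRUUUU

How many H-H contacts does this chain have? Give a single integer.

Positions: [(0, 0), (0, -1), (0, -2), (0, -3), (1, -3), (1, -2), (1, -1), (1, 0), (1, 1)]
H-H contact: residue 1 @(0,-1) - residue 6 @(1, -1)

Answer: 1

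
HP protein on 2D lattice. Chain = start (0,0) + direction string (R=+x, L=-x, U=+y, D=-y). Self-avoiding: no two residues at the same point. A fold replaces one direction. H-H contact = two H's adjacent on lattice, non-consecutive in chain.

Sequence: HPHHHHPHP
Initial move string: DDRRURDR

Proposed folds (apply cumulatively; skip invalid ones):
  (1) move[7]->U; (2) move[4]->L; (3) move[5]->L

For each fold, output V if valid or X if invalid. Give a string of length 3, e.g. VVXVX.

Initial: DDRRURDR -> [(0, 0), (0, -1), (0, -2), (1, -2), (2, -2), (2, -1), (3, -1), (3, -2), (4, -2)]
Fold 1: move[7]->U => DDRRURDU INVALID (collision), skipped
Fold 2: move[4]->L => DDRRLRDR INVALID (collision), skipped
Fold 3: move[5]->L => DDRRULDR INVALID (collision), skipped

Answer: XXX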